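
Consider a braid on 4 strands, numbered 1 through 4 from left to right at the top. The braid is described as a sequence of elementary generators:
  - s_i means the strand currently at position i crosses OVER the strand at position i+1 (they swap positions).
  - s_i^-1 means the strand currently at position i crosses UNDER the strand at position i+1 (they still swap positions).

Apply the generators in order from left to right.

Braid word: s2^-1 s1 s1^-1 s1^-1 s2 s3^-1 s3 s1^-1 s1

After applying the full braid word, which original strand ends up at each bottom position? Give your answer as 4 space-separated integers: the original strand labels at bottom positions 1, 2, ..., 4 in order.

Gen 1 (s2^-1): strand 2 crosses under strand 3. Perm now: [1 3 2 4]
Gen 2 (s1): strand 1 crosses over strand 3. Perm now: [3 1 2 4]
Gen 3 (s1^-1): strand 3 crosses under strand 1. Perm now: [1 3 2 4]
Gen 4 (s1^-1): strand 1 crosses under strand 3. Perm now: [3 1 2 4]
Gen 5 (s2): strand 1 crosses over strand 2. Perm now: [3 2 1 4]
Gen 6 (s3^-1): strand 1 crosses under strand 4. Perm now: [3 2 4 1]
Gen 7 (s3): strand 4 crosses over strand 1. Perm now: [3 2 1 4]
Gen 8 (s1^-1): strand 3 crosses under strand 2. Perm now: [2 3 1 4]
Gen 9 (s1): strand 2 crosses over strand 3. Perm now: [3 2 1 4]

Answer: 3 2 1 4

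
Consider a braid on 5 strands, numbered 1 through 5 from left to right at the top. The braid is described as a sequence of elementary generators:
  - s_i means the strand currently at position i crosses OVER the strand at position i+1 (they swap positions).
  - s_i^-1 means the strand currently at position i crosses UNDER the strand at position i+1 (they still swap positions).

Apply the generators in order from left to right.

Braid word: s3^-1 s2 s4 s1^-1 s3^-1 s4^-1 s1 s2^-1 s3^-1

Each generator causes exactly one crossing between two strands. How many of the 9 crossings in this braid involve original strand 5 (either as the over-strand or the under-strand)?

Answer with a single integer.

Answer: 3

Derivation:
Gen 1: crossing 3x4. Involves strand 5? no. Count so far: 0
Gen 2: crossing 2x4. Involves strand 5? no. Count so far: 0
Gen 3: crossing 3x5. Involves strand 5? yes. Count so far: 1
Gen 4: crossing 1x4. Involves strand 5? no. Count so far: 1
Gen 5: crossing 2x5. Involves strand 5? yes. Count so far: 2
Gen 6: crossing 2x3. Involves strand 5? no. Count so far: 2
Gen 7: crossing 4x1. Involves strand 5? no. Count so far: 2
Gen 8: crossing 4x5. Involves strand 5? yes. Count so far: 3
Gen 9: crossing 4x3. Involves strand 5? no. Count so far: 3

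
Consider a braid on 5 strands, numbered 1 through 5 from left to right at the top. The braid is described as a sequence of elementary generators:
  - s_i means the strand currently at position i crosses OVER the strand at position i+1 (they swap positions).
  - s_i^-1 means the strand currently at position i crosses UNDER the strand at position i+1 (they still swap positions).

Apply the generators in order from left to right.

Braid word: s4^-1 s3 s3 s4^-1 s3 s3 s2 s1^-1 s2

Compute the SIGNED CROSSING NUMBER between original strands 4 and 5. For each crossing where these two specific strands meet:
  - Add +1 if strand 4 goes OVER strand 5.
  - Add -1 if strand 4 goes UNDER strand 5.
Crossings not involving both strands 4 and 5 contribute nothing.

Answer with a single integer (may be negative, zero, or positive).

Gen 1: 4 under 5. Both 4&5? yes. Contrib: -1. Sum: -1
Gen 2: crossing 3x5. Both 4&5? no. Sum: -1
Gen 3: crossing 5x3. Both 4&5? no. Sum: -1
Gen 4: 5 under 4. Both 4&5? yes. Contrib: +1. Sum: 0
Gen 5: crossing 3x4. Both 4&5? no. Sum: 0
Gen 6: crossing 4x3. Both 4&5? no. Sum: 0
Gen 7: crossing 2x3. Both 4&5? no. Sum: 0
Gen 8: crossing 1x3. Both 4&5? no. Sum: 0
Gen 9: crossing 1x2. Both 4&5? no. Sum: 0

Answer: 0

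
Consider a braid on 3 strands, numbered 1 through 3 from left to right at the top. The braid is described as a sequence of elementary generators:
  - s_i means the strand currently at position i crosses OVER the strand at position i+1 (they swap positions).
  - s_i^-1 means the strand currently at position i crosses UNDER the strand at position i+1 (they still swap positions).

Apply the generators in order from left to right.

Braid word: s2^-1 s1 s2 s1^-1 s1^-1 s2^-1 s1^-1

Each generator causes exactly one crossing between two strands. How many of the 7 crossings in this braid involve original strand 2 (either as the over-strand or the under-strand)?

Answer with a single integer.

Answer: 5

Derivation:
Gen 1: crossing 2x3. Involves strand 2? yes. Count so far: 1
Gen 2: crossing 1x3. Involves strand 2? no. Count so far: 1
Gen 3: crossing 1x2. Involves strand 2? yes. Count so far: 2
Gen 4: crossing 3x2. Involves strand 2? yes. Count so far: 3
Gen 5: crossing 2x3. Involves strand 2? yes. Count so far: 4
Gen 6: crossing 2x1. Involves strand 2? yes. Count so far: 5
Gen 7: crossing 3x1. Involves strand 2? no. Count so far: 5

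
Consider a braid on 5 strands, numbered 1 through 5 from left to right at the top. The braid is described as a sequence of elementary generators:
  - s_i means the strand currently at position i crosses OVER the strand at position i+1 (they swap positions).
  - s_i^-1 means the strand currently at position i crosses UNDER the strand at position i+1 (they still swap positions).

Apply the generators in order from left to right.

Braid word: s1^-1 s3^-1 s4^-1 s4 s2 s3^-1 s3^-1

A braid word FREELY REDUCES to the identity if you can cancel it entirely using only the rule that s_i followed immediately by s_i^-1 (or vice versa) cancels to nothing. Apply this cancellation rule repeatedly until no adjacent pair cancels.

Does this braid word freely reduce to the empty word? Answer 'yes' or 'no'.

Gen 1 (s1^-1): push. Stack: [s1^-1]
Gen 2 (s3^-1): push. Stack: [s1^-1 s3^-1]
Gen 3 (s4^-1): push. Stack: [s1^-1 s3^-1 s4^-1]
Gen 4 (s4): cancels prior s4^-1. Stack: [s1^-1 s3^-1]
Gen 5 (s2): push. Stack: [s1^-1 s3^-1 s2]
Gen 6 (s3^-1): push. Stack: [s1^-1 s3^-1 s2 s3^-1]
Gen 7 (s3^-1): push. Stack: [s1^-1 s3^-1 s2 s3^-1 s3^-1]
Reduced word: s1^-1 s3^-1 s2 s3^-1 s3^-1

Answer: no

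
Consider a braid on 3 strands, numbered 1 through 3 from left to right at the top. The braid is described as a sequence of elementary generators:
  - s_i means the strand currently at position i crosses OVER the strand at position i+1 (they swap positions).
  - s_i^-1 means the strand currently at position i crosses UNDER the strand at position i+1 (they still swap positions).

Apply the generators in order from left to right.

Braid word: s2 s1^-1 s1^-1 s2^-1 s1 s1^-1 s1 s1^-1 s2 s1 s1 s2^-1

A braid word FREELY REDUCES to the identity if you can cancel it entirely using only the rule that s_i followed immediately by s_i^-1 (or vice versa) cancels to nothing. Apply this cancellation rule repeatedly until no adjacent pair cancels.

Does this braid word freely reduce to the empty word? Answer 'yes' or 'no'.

Answer: yes

Derivation:
Gen 1 (s2): push. Stack: [s2]
Gen 2 (s1^-1): push. Stack: [s2 s1^-1]
Gen 3 (s1^-1): push. Stack: [s2 s1^-1 s1^-1]
Gen 4 (s2^-1): push. Stack: [s2 s1^-1 s1^-1 s2^-1]
Gen 5 (s1): push. Stack: [s2 s1^-1 s1^-1 s2^-1 s1]
Gen 6 (s1^-1): cancels prior s1. Stack: [s2 s1^-1 s1^-1 s2^-1]
Gen 7 (s1): push. Stack: [s2 s1^-1 s1^-1 s2^-1 s1]
Gen 8 (s1^-1): cancels prior s1. Stack: [s2 s1^-1 s1^-1 s2^-1]
Gen 9 (s2): cancels prior s2^-1. Stack: [s2 s1^-1 s1^-1]
Gen 10 (s1): cancels prior s1^-1. Stack: [s2 s1^-1]
Gen 11 (s1): cancels prior s1^-1. Stack: [s2]
Gen 12 (s2^-1): cancels prior s2. Stack: []
Reduced word: (empty)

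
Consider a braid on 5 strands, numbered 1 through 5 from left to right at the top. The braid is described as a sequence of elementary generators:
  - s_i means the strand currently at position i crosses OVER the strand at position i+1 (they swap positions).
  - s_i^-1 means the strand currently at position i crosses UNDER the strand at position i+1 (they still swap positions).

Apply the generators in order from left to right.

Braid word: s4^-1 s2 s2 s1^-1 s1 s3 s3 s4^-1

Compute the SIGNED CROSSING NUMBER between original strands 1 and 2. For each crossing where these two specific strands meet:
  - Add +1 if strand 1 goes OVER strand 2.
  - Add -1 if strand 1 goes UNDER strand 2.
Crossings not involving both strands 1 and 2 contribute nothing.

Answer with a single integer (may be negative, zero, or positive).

Answer: -2

Derivation:
Gen 1: crossing 4x5. Both 1&2? no. Sum: 0
Gen 2: crossing 2x3. Both 1&2? no. Sum: 0
Gen 3: crossing 3x2. Both 1&2? no. Sum: 0
Gen 4: 1 under 2. Both 1&2? yes. Contrib: -1. Sum: -1
Gen 5: 2 over 1. Both 1&2? yes. Contrib: -1. Sum: -2
Gen 6: crossing 3x5. Both 1&2? no. Sum: -2
Gen 7: crossing 5x3. Both 1&2? no. Sum: -2
Gen 8: crossing 5x4. Both 1&2? no. Sum: -2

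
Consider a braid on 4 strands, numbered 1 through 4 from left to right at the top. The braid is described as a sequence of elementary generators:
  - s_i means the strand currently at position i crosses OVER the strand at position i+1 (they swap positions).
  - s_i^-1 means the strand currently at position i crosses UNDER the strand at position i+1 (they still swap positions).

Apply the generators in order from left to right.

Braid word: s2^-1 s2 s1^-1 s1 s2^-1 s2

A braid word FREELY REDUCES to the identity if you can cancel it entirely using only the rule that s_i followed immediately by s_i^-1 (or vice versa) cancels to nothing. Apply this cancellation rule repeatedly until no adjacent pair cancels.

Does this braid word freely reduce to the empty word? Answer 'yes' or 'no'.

Gen 1 (s2^-1): push. Stack: [s2^-1]
Gen 2 (s2): cancels prior s2^-1. Stack: []
Gen 3 (s1^-1): push. Stack: [s1^-1]
Gen 4 (s1): cancels prior s1^-1. Stack: []
Gen 5 (s2^-1): push. Stack: [s2^-1]
Gen 6 (s2): cancels prior s2^-1. Stack: []
Reduced word: (empty)

Answer: yes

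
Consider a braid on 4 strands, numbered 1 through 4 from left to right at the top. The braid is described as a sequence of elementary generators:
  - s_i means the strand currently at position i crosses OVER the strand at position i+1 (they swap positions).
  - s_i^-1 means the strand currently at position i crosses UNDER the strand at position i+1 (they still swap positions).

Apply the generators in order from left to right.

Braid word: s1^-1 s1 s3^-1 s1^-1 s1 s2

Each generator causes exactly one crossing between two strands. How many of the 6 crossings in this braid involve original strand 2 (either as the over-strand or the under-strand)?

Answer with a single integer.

Gen 1: crossing 1x2. Involves strand 2? yes. Count so far: 1
Gen 2: crossing 2x1. Involves strand 2? yes. Count so far: 2
Gen 3: crossing 3x4. Involves strand 2? no. Count so far: 2
Gen 4: crossing 1x2. Involves strand 2? yes. Count so far: 3
Gen 5: crossing 2x1. Involves strand 2? yes. Count so far: 4
Gen 6: crossing 2x4. Involves strand 2? yes. Count so far: 5

Answer: 5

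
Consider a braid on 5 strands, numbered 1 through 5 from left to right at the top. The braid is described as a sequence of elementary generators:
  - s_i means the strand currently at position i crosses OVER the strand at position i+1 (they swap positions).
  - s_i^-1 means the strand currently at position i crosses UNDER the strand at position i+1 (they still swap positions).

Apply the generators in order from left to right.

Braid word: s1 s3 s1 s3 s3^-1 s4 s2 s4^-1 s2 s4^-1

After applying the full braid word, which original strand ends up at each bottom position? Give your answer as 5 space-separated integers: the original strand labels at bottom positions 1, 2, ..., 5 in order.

Gen 1 (s1): strand 1 crosses over strand 2. Perm now: [2 1 3 4 5]
Gen 2 (s3): strand 3 crosses over strand 4. Perm now: [2 1 4 3 5]
Gen 3 (s1): strand 2 crosses over strand 1. Perm now: [1 2 4 3 5]
Gen 4 (s3): strand 4 crosses over strand 3. Perm now: [1 2 3 4 5]
Gen 5 (s3^-1): strand 3 crosses under strand 4. Perm now: [1 2 4 3 5]
Gen 6 (s4): strand 3 crosses over strand 5. Perm now: [1 2 4 5 3]
Gen 7 (s2): strand 2 crosses over strand 4. Perm now: [1 4 2 5 3]
Gen 8 (s4^-1): strand 5 crosses under strand 3. Perm now: [1 4 2 3 5]
Gen 9 (s2): strand 4 crosses over strand 2. Perm now: [1 2 4 3 5]
Gen 10 (s4^-1): strand 3 crosses under strand 5. Perm now: [1 2 4 5 3]

Answer: 1 2 4 5 3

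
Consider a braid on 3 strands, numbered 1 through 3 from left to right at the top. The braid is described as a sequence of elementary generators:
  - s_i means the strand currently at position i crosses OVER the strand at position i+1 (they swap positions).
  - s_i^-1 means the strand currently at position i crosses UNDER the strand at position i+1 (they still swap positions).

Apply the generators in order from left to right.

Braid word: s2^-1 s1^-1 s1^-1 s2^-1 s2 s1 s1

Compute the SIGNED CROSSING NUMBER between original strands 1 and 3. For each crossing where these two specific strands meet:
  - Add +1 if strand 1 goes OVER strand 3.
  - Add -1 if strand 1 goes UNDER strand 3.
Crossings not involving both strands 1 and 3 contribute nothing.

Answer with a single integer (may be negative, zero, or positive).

Gen 1: crossing 2x3. Both 1&3? no. Sum: 0
Gen 2: 1 under 3. Both 1&3? yes. Contrib: -1. Sum: -1
Gen 3: 3 under 1. Both 1&3? yes. Contrib: +1. Sum: 0
Gen 4: crossing 3x2. Both 1&3? no. Sum: 0
Gen 5: crossing 2x3. Both 1&3? no. Sum: 0
Gen 6: 1 over 3. Both 1&3? yes. Contrib: +1. Sum: 1
Gen 7: 3 over 1. Both 1&3? yes. Contrib: -1. Sum: 0

Answer: 0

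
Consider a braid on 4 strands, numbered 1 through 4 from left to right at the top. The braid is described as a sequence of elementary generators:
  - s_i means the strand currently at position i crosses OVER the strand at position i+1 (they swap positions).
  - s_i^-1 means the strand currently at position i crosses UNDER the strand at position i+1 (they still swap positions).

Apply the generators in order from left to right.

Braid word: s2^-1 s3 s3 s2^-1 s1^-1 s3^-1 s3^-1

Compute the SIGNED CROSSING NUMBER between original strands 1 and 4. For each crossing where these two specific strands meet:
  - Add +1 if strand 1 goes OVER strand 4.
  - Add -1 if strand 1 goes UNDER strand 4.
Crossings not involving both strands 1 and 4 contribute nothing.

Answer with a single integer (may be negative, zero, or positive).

Answer: 0

Derivation:
Gen 1: crossing 2x3. Both 1&4? no. Sum: 0
Gen 2: crossing 2x4. Both 1&4? no. Sum: 0
Gen 3: crossing 4x2. Both 1&4? no. Sum: 0
Gen 4: crossing 3x2. Both 1&4? no. Sum: 0
Gen 5: crossing 1x2. Both 1&4? no. Sum: 0
Gen 6: crossing 3x4. Both 1&4? no. Sum: 0
Gen 7: crossing 4x3. Both 1&4? no. Sum: 0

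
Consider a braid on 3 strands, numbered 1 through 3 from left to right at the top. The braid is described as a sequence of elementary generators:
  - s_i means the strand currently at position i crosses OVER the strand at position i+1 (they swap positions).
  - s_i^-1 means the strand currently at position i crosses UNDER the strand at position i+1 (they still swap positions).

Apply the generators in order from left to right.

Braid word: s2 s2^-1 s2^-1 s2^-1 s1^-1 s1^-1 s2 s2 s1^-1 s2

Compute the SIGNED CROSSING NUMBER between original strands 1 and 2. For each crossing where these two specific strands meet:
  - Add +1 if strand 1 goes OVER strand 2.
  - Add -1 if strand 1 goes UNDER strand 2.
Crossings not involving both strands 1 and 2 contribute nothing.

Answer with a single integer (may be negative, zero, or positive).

Gen 1: crossing 2x3. Both 1&2? no. Sum: 0
Gen 2: crossing 3x2. Both 1&2? no. Sum: 0
Gen 3: crossing 2x3. Both 1&2? no. Sum: 0
Gen 4: crossing 3x2. Both 1&2? no. Sum: 0
Gen 5: 1 under 2. Both 1&2? yes. Contrib: -1. Sum: -1
Gen 6: 2 under 1. Both 1&2? yes. Contrib: +1. Sum: 0
Gen 7: crossing 2x3. Both 1&2? no. Sum: 0
Gen 8: crossing 3x2. Both 1&2? no. Sum: 0
Gen 9: 1 under 2. Both 1&2? yes. Contrib: -1. Sum: -1
Gen 10: crossing 1x3. Both 1&2? no. Sum: -1

Answer: -1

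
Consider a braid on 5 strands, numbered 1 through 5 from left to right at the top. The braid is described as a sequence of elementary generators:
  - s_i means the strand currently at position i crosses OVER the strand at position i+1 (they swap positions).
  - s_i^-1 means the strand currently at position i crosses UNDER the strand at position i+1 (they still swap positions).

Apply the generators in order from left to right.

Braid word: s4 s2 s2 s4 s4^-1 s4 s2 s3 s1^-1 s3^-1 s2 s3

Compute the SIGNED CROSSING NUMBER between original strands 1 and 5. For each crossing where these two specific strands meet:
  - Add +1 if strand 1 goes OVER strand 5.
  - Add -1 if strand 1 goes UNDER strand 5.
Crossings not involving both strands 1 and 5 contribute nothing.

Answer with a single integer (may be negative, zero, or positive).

Answer: 0

Derivation:
Gen 1: crossing 4x5. Both 1&5? no. Sum: 0
Gen 2: crossing 2x3. Both 1&5? no. Sum: 0
Gen 3: crossing 3x2. Both 1&5? no. Sum: 0
Gen 4: crossing 5x4. Both 1&5? no. Sum: 0
Gen 5: crossing 4x5. Both 1&5? no. Sum: 0
Gen 6: crossing 5x4. Both 1&5? no. Sum: 0
Gen 7: crossing 2x3. Both 1&5? no. Sum: 0
Gen 8: crossing 2x4. Both 1&5? no. Sum: 0
Gen 9: crossing 1x3. Both 1&5? no. Sum: 0
Gen 10: crossing 4x2. Both 1&5? no. Sum: 0
Gen 11: crossing 1x2. Both 1&5? no. Sum: 0
Gen 12: crossing 1x4. Both 1&5? no. Sum: 0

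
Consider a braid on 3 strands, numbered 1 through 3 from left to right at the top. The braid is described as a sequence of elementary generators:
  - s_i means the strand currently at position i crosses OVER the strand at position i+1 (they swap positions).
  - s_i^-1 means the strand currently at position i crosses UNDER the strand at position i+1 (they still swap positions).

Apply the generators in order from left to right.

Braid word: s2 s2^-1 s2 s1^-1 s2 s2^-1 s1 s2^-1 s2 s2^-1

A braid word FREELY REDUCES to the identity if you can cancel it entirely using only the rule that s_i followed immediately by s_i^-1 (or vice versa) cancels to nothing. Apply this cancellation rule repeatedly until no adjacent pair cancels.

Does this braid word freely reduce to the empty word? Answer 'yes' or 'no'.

Gen 1 (s2): push. Stack: [s2]
Gen 2 (s2^-1): cancels prior s2. Stack: []
Gen 3 (s2): push. Stack: [s2]
Gen 4 (s1^-1): push. Stack: [s2 s1^-1]
Gen 5 (s2): push. Stack: [s2 s1^-1 s2]
Gen 6 (s2^-1): cancels prior s2. Stack: [s2 s1^-1]
Gen 7 (s1): cancels prior s1^-1. Stack: [s2]
Gen 8 (s2^-1): cancels prior s2. Stack: []
Gen 9 (s2): push. Stack: [s2]
Gen 10 (s2^-1): cancels prior s2. Stack: []
Reduced word: (empty)

Answer: yes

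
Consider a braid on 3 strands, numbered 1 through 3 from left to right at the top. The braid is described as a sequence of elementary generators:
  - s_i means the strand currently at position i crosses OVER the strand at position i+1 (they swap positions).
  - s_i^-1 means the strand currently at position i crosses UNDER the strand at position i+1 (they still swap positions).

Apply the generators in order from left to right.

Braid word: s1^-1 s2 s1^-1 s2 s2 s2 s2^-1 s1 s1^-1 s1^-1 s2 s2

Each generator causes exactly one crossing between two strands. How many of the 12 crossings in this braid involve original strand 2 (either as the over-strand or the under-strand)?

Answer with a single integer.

Gen 1: crossing 1x2. Involves strand 2? yes. Count so far: 1
Gen 2: crossing 1x3. Involves strand 2? no. Count so far: 1
Gen 3: crossing 2x3. Involves strand 2? yes. Count so far: 2
Gen 4: crossing 2x1. Involves strand 2? yes. Count so far: 3
Gen 5: crossing 1x2. Involves strand 2? yes. Count so far: 4
Gen 6: crossing 2x1. Involves strand 2? yes. Count so far: 5
Gen 7: crossing 1x2. Involves strand 2? yes. Count so far: 6
Gen 8: crossing 3x2. Involves strand 2? yes. Count so far: 7
Gen 9: crossing 2x3. Involves strand 2? yes. Count so far: 8
Gen 10: crossing 3x2. Involves strand 2? yes. Count so far: 9
Gen 11: crossing 3x1. Involves strand 2? no. Count so far: 9
Gen 12: crossing 1x3. Involves strand 2? no. Count so far: 9

Answer: 9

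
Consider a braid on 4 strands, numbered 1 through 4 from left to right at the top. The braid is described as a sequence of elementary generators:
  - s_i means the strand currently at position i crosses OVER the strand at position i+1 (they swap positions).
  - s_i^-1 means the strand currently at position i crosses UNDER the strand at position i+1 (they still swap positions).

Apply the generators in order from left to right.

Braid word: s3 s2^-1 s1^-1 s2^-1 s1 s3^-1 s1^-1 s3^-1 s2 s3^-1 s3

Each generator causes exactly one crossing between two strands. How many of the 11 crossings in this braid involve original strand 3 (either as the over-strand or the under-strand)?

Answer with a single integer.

Gen 1: crossing 3x4. Involves strand 3? yes. Count so far: 1
Gen 2: crossing 2x4. Involves strand 3? no. Count so far: 1
Gen 3: crossing 1x4. Involves strand 3? no. Count so far: 1
Gen 4: crossing 1x2. Involves strand 3? no. Count so far: 1
Gen 5: crossing 4x2. Involves strand 3? no. Count so far: 1
Gen 6: crossing 1x3. Involves strand 3? yes. Count so far: 2
Gen 7: crossing 2x4. Involves strand 3? no. Count so far: 2
Gen 8: crossing 3x1. Involves strand 3? yes. Count so far: 3
Gen 9: crossing 2x1. Involves strand 3? no. Count so far: 3
Gen 10: crossing 2x3. Involves strand 3? yes. Count so far: 4
Gen 11: crossing 3x2. Involves strand 3? yes. Count so far: 5

Answer: 5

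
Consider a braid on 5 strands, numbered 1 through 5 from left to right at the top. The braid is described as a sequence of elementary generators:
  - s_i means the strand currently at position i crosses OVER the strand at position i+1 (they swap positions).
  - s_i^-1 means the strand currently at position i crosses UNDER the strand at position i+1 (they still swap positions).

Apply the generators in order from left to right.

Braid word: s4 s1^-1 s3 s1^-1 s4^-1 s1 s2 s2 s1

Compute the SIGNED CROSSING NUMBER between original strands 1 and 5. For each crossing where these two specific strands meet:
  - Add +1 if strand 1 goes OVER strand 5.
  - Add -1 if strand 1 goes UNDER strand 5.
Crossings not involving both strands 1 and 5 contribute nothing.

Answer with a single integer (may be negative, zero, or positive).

Answer: 0

Derivation:
Gen 1: crossing 4x5. Both 1&5? no. Sum: 0
Gen 2: crossing 1x2. Both 1&5? no. Sum: 0
Gen 3: crossing 3x5. Both 1&5? no. Sum: 0
Gen 4: crossing 2x1. Both 1&5? no. Sum: 0
Gen 5: crossing 3x4. Both 1&5? no. Sum: 0
Gen 6: crossing 1x2. Both 1&5? no. Sum: 0
Gen 7: 1 over 5. Both 1&5? yes. Contrib: +1. Sum: 1
Gen 8: 5 over 1. Both 1&5? yes. Contrib: -1. Sum: 0
Gen 9: crossing 2x1. Both 1&5? no. Sum: 0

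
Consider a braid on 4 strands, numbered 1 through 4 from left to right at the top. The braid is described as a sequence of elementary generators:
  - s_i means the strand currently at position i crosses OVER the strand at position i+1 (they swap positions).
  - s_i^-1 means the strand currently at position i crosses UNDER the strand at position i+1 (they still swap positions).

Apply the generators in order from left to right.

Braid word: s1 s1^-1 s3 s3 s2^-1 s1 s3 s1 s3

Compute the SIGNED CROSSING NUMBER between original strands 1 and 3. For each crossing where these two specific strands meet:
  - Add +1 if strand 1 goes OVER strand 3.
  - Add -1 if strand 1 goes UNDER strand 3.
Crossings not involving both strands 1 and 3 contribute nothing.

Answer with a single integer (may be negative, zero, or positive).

Answer: 0

Derivation:
Gen 1: crossing 1x2. Both 1&3? no. Sum: 0
Gen 2: crossing 2x1. Both 1&3? no. Sum: 0
Gen 3: crossing 3x4. Both 1&3? no. Sum: 0
Gen 4: crossing 4x3. Both 1&3? no. Sum: 0
Gen 5: crossing 2x3. Both 1&3? no. Sum: 0
Gen 6: 1 over 3. Both 1&3? yes. Contrib: +1. Sum: 1
Gen 7: crossing 2x4. Both 1&3? no. Sum: 1
Gen 8: 3 over 1. Both 1&3? yes. Contrib: -1. Sum: 0
Gen 9: crossing 4x2. Both 1&3? no. Sum: 0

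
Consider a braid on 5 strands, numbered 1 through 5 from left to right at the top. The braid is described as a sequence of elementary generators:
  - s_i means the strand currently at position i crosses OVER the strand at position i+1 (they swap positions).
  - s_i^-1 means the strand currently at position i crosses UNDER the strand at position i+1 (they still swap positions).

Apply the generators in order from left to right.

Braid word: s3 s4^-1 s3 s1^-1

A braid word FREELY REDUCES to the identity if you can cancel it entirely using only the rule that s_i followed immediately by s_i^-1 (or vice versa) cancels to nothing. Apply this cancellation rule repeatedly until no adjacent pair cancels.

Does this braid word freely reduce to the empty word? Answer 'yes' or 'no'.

Answer: no

Derivation:
Gen 1 (s3): push. Stack: [s3]
Gen 2 (s4^-1): push. Stack: [s3 s4^-1]
Gen 3 (s3): push. Stack: [s3 s4^-1 s3]
Gen 4 (s1^-1): push. Stack: [s3 s4^-1 s3 s1^-1]
Reduced word: s3 s4^-1 s3 s1^-1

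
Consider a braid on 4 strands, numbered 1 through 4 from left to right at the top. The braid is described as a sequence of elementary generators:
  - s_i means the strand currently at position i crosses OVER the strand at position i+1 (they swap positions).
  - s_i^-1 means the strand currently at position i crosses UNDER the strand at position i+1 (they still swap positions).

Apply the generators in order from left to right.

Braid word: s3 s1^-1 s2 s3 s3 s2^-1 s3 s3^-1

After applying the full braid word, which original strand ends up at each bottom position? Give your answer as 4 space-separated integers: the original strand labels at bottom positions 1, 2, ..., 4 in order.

Answer: 2 1 4 3

Derivation:
Gen 1 (s3): strand 3 crosses over strand 4. Perm now: [1 2 4 3]
Gen 2 (s1^-1): strand 1 crosses under strand 2. Perm now: [2 1 4 3]
Gen 3 (s2): strand 1 crosses over strand 4. Perm now: [2 4 1 3]
Gen 4 (s3): strand 1 crosses over strand 3. Perm now: [2 4 3 1]
Gen 5 (s3): strand 3 crosses over strand 1. Perm now: [2 4 1 3]
Gen 6 (s2^-1): strand 4 crosses under strand 1. Perm now: [2 1 4 3]
Gen 7 (s3): strand 4 crosses over strand 3. Perm now: [2 1 3 4]
Gen 8 (s3^-1): strand 3 crosses under strand 4. Perm now: [2 1 4 3]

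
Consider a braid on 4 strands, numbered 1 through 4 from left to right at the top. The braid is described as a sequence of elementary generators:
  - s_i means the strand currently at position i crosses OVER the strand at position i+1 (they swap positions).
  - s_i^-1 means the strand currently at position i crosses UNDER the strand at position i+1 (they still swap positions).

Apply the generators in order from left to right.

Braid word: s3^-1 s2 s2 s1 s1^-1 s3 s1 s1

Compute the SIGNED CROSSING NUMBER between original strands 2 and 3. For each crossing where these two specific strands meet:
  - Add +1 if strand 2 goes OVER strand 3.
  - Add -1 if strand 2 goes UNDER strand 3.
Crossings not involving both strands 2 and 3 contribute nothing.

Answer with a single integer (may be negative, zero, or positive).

Gen 1: crossing 3x4. Both 2&3? no. Sum: 0
Gen 2: crossing 2x4. Both 2&3? no. Sum: 0
Gen 3: crossing 4x2. Both 2&3? no. Sum: 0
Gen 4: crossing 1x2. Both 2&3? no. Sum: 0
Gen 5: crossing 2x1. Both 2&3? no. Sum: 0
Gen 6: crossing 4x3. Both 2&3? no. Sum: 0
Gen 7: crossing 1x2. Both 2&3? no. Sum: 0
Gen 8: crossing 2x1. Both 2&3? no. Sum: 0

Answer: 0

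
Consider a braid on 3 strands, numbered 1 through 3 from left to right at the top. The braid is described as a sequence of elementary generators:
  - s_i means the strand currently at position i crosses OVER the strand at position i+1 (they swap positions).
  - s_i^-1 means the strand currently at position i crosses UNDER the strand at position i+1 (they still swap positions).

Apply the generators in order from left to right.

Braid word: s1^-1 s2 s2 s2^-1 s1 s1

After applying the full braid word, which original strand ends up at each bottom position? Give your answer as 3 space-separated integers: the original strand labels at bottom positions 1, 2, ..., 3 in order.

Answer: 2 3 1

Derivation:
Gen 1 (s1^-1): strand 1 crosses under strand 2. Perm now: [2 1 3]
Gen 2 (s2): strand 1 crosses over strand 3. Perm now: [2 3 1]
Gen 3 (s2): strand 3 crosses over strand 1. Perm now: [2 1 3]
Gen 4 (s2^-1): strand 1 crosses under strand 3. Perm now: [2 3 1]
Gen 5 (s1): strand 2 crosses over strand 3. Perm now: [3 2 1]
Gen 6 (s1): strand 3 crosses over strand 2. Perm now: [2 3 1]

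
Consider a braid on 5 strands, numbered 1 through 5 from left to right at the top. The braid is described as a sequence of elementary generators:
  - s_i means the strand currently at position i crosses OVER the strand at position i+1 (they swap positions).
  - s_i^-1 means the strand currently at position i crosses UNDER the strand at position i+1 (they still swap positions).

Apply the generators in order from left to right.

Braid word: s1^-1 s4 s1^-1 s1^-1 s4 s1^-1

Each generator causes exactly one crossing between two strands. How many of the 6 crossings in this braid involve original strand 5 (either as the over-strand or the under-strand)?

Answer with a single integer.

Answer: 2

Derivation:
Gen 1: crossing 1x2. Involves strand 5? no. Count so far: 0
Gen 2: crossing 4x5. Involves strand 5? yes. Count so far: 1
Gen 3: crossing 2x1. Involves strand 5? no. Count so far: 1
Gen 4: crossing 1x2. Involves strand 5? no. Count so far: 1
Gen 5: crossing 5x4. Involves strand 5? yes. Count so far: 2
Gen 6: crossing 2x1. Involves strand 5? no. Count so far: 2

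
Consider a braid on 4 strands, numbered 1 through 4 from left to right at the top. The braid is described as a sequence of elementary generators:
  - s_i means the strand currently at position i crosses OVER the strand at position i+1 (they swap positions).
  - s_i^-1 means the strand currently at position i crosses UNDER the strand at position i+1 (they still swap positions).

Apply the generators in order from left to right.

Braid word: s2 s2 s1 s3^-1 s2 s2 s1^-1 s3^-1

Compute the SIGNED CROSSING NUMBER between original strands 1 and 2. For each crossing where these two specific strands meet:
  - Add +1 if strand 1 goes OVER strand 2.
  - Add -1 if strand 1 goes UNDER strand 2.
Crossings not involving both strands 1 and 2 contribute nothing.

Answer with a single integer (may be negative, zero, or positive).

Gen 1: crossing 2x3. Both 1&2? no. Sum: 0
Gen 2: crossing 3x2. Both 1&2? no. Sum: 0
Gen 3: 1 over 2. Both 1&2? yes. Contrib: +1. Sum: 1
Gen 4: crossing 3x4. Both 1&2? no. Sum: 1
Gen 5: crossing 1x4. Both 1&2? no. Sum: 1
Gen 6: crossing 4x1. Both 1&2? no. Sum: 1
Gen 7: 2 under 1. Both 1&2? yes. Contrib: +1. Sum: 2
Gen 8: crossing 4x3. Both 1&2? no. Sum: 2

Answer: 2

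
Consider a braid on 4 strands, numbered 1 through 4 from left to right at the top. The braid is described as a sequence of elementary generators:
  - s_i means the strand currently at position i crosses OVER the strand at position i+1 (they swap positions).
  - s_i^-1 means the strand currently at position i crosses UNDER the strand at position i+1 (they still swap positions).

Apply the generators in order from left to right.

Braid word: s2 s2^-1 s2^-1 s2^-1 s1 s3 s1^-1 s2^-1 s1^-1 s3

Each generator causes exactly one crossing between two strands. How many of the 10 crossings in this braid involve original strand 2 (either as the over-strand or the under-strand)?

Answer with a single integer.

Answer: 8

Derivation:
Gen 1: crossing 2x3. Involves strand 2? yes. Count so far: 1
Gen 2: crossing 3x2. Involves strand 2? yes. Count so far: 2
Gen 3: crossing 2x3. Involves strand 2? yes. Count so far: 3
Gen 4: crossing 3x2. Involves strand 2? yes. Count so far: 4
Gen 5: crossing 1x2. Involves strand 2? yes. Count so far: 5
Gen 6: crossing 3x4. Involves strand 2? no. Count so far: 5
Gen 7: crossing 2x1. Involves strand 2? yes. Count so far: 6
Gen 8: crossing 2x4. Involves strand 2? yes. Count so far: 7
Gen 9: crossing 1x4. Involves strand 2? no. Count so far: 7
Gen 10: crossing 2x3. Involves strand 2? yes. Count so far: 8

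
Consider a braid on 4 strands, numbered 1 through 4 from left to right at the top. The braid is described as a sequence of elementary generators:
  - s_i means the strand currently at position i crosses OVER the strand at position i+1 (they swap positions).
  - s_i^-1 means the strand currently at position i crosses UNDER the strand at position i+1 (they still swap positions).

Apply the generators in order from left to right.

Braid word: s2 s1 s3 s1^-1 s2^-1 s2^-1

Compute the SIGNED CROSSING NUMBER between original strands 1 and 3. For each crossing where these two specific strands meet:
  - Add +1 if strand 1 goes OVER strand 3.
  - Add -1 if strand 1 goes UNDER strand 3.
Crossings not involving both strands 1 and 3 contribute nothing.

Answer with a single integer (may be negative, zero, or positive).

Gen 1: crossing 2x3. Both 1&3? no. Sum: 0
Gen 2: 1 over 3. Both 1&3? yes. Contrib: +1. Sum: 1
Gen 3: crossing 2x4. Both 1&3? no. Sum: 1
Gen 4: 3 under 1. Both 1&3? yes. Contrib: +1. Sum: 2
Gen 5: crossing 3x4. Both 1&3? no. Sum: 2
Gen 6: crossing 4x3. Both 1&3? no. Sum: 2

Answer: 2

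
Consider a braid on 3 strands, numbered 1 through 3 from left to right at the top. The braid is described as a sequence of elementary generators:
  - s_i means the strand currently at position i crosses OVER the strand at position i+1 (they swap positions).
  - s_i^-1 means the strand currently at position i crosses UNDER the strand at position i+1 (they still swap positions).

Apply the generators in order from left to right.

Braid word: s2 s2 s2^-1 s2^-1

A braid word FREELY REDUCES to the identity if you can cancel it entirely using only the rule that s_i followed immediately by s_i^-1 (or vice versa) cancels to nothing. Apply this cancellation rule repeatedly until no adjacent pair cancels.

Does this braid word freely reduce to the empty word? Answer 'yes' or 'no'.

Answer: yes

Derivation:
Gen 1 (s2): push. Stack: [s2]
Gen 2 (s2): push. Stack: [s2 s2]
Gen 3 (s2^-1): cancels prior s2. Stack: [s2]
Gen 4 (s2^-1): cancels prior s2. Stack: []
Reduced word: (empty)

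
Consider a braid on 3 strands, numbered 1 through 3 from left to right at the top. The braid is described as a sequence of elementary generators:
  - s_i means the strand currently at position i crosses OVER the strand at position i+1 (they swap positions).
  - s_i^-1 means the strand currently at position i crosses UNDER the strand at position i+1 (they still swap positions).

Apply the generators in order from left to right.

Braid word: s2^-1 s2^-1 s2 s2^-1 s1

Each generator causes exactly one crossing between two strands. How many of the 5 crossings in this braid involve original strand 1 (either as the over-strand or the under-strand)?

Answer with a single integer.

Answer: 1

Derivation:
Gen 1: crossing 2x3. Involves strand 1? no. Count so far: 0
Gen 2: crossing 3x2. Involves strand 1? no. Count so far: 0
Gen 3: crossing 2x3. Involves strand 1? no. Count so far: 0
Gen 4: crossing 3x2. Involves strand 1? no. Count so far: 0
Gen 5: crossing 1x2. Involves strand 1? yes. Count so far: 1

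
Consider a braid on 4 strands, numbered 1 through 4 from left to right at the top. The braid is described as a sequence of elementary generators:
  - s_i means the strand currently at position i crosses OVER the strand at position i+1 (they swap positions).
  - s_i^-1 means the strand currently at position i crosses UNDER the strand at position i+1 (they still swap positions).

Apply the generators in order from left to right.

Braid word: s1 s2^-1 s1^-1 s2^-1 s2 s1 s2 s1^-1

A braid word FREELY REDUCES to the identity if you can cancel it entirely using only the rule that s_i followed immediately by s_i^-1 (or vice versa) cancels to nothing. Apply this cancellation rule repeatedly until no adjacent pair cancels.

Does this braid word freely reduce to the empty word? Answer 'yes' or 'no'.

Answer: yes

Derivation:
Gen 1 (s1): push. Stack: [s1]
Gen 2 (s2^-1): push. Stack: [s1 s2^-1]
Gen 3 (s1^-1): push. Stack: [s1 s2^-1 s1^-1]
Gen 4 (s2^-1): push. Stack: [s1 s2^-1 s1^-1 s2^-1]
Gen 5 (s2): cancels prior s2^-1. Stack: [s1 s2^-1 s1^-1]
Gen 6 (s1): cancels prior s1^-1. Stack: [s1 s2^-1]
Gen 7 (s2): cancels prior s2^-1. Stack: [s1]
Gen 8 (s1^-1): cancels prior s1. Stack: []
Reduced word: (empty)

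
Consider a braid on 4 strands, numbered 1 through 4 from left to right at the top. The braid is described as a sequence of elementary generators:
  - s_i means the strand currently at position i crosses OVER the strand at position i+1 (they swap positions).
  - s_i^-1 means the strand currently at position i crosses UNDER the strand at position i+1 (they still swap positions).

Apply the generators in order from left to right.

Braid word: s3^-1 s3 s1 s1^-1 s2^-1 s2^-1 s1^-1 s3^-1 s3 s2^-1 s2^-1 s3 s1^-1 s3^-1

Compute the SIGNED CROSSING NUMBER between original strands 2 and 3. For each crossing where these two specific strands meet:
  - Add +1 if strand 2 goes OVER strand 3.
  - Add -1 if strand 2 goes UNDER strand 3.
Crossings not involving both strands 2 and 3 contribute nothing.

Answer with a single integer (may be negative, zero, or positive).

Gen 1: crossing 3x4. Both 2&3? no. Sum: 0
Gen 2: crossing 4x3. Both 2&3? no. Sum: 0
Gen 3: crossing 1x2. Both 2&3? no. Sum: 0
Gen 4: crossing 2x1. Both 2&3? no. Sum: 0
Gen 5: 2 under 3. Both 2&3? yes. Contrib: -1. Sum: -1
Gen 6: 3 under 2. Both 2&3? yes. Contrib: +1. Sum: 0
Gen 7: crossing 1x2. Both 2&3? no. Sum: 0
Gen 8: crossing 3x4. Both 2&3? no. Sum: 0
Gen 9: crossing 4x3. Both 2&3? no. Sum: 0
Gen 10: crossing 1x3. Both 2&3? no. Sum: 0
Gen 11: crossing 3x1. Both 2&3? no. Sum: 0
Gen 12: crossing 3x4. Both 2&3? no. Sum: 0
Gen 13: crossing 2x1. Both 2&3? no. Sum: 0
Gen 14: crossing 4x3. Both 2&3? no. Sum: 0

Answer: 0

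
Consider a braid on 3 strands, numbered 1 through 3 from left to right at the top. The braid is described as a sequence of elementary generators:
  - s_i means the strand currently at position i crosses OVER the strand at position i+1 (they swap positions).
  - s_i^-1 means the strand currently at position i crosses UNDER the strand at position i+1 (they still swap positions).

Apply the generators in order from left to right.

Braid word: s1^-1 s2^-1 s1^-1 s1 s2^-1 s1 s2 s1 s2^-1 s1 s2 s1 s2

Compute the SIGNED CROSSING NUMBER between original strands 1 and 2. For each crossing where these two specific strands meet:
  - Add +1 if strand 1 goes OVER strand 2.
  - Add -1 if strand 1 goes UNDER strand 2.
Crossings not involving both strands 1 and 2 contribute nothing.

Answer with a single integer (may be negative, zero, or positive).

Answer: -4

Derivation:
Gen 1: 1 under 2. Both 1&2? yes. Contrib: -1. Sum: -1
Gen 2: crossing 1x3. Both 1&2? no. Sum: -1
Gen 3: crossing 2x3. Both 1&2? no. Sum: -1
Gen 4: crossing 3x2. Both 1&2? no. Sum: -1
Gen 5: crossing 3x1. Both 1&2? no. Sum: -1
Gen 6: 2 over 1. Both 1&2? yes. Contrib: -1. Sum: -2
Gen 7: crossing 2x3. Both 1&2? no. Sum: -2
Gen 8: crossing 1x3. Both 1&2? no. Sum: -2
Gen 9: 1 under 2. Both 1&2? yes. Contrib: -1. Sum: -3
Gen 10: crossing 3x2. Both 1&2? no. Sum: -3
Gen 11: crossing 3x1. Both 1&2? no. Sum: -3
Gen 12: 2 over 1. Both 1&2? yes. Contrib: -1. Sum: -4
Gen 13: crossing 2x3. Both 1&2? no. Sum: -4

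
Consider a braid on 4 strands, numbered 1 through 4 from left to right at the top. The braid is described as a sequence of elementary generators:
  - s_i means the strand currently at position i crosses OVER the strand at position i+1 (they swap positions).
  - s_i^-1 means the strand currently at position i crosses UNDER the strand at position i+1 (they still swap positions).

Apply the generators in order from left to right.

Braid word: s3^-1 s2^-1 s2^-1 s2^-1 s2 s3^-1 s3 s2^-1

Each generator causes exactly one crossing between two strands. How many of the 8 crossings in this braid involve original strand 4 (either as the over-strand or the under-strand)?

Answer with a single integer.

Answer: 8

Derivation:
Gen 1: crossing 3x4. Involves strand 4? yes. Count so far: 1
Gen 2: crossing 2x4. Involves strand 4? yes. Count so far: 2
Gen 3: crossing 4x2. Involves strand 4? yes. Count so far: 3
Gen 4: crossing 2x4. Involves strand 4? yes. Count so far: 4
Gen 5: crossing 4x2. Involves strand 4? yes. Count so far: 5
Gen 6: crossing 4x3. Involves strand 4? yes. Count so far: 6
Gen 7: crossing 3x4. Involves strand 4? yes. Count so far: 7
Gen 8: crossing 2x4. Involves strand 4? yes. Count so far: 8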